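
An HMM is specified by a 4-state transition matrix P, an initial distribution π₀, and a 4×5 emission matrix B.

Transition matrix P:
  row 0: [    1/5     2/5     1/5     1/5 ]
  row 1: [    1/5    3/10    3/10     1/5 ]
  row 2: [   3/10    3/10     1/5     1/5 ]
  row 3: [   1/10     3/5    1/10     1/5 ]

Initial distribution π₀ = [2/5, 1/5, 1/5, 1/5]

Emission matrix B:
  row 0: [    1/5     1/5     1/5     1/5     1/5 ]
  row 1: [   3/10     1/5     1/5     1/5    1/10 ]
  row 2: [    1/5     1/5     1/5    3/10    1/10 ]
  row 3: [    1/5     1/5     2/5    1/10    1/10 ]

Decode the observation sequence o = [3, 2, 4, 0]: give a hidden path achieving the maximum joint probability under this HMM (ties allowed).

t=0: δ = [8.000e-02, 4.000e-02, 6.000e-02, 2.000e-02]  (obs o_0=3)
t=1: δ = [3.600e-03, 6.400e-03, 3.200e-03, 6.400e-03]  ψ = [2, 0, 0, 0]  (obs o_1=2)
t=2: δ = [2.560e-04, 3.840e-04, 1.920e-04, 1.280e-04]  ψ = [1, 3, 1, 1]  (obs o_2=4)
t=3: δ = [1.536e-05, 3.456e-05, 2.304e-05, 1.536e-05]  ψ = [1, 1, 1, 1]  (obs o_3=0)
backtrack: best end state = 1; path = [0, 3, 1, 1]

path = [0, 3, 1, 1]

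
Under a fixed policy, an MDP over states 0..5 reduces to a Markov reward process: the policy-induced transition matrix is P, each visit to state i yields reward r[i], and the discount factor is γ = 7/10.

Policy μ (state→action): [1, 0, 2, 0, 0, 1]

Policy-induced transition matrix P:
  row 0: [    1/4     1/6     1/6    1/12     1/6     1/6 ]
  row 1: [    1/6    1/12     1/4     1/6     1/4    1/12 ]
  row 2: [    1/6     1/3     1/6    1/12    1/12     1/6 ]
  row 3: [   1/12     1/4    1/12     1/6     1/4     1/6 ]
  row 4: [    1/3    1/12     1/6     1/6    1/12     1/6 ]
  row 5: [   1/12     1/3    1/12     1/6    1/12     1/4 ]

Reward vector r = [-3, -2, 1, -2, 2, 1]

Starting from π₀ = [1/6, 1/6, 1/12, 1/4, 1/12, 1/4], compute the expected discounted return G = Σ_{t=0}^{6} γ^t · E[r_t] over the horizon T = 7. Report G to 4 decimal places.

t=0: π = [0.1667, 0.1667, 0.0833, 0.2500, 0.0833, 0.2500], E[r] = -0.8333, γ^t·E[r] = -0.833333, running G = -0.833333
t=1: π = [0.1528, 0.2222, 0.1389, 0.1458, 0.1667, 0.1736], E[r] = -0.5486, γ^t·E[r] = -0.384028, running G = -1.217361
t=2: π = [0.1806, 0.1985, 0.1586, 0.1424, 0.1574, 0.1626], E[r] = -0.5874, γ^t·E[r] = -0.287818, running G = -1.505179
t=3: π = [0.1825, 0.2024, 0.1578, 0.1384, 0.1552, 0.1637], E[r] = -0.5974, γ^t·E[r] = -0.204897, running G = -1.710076
t=4: π = [0.1826, 0.2020, 0.1584, 0.1383, 0.1553, 0.1634], E[r] = -0.5958, γ^t·E[r] = -0.143049, running G = -1.853125
t=5: π = [0.1826, 0.2020, 0.1584, 0.1383, 0.1553, 0.1635], E[r] = -0.5962, γ^t·E[r] = -0.100196, running G = -1.953321
t=6: π = [0.1826, 0.2020, 0.1584, 0.1383, 0.1553, 0.1635], E[r] = -0.5961, γ^t·E[r] = -0.070131, running G = -2.023452

G = -2.0235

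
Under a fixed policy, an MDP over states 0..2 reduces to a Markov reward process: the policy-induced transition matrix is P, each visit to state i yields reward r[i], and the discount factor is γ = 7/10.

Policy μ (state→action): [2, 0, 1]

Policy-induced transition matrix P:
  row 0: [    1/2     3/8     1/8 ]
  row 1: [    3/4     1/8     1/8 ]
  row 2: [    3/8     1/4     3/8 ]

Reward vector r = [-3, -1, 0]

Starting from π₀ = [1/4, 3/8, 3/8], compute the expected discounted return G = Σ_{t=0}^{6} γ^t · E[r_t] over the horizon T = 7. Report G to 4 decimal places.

t=0: π = [0.2500, 0.3750, 0.3750], E[r] = -1.1250, γ^t·E[r] = -1.125000, running G = -1.125000
t=1: π = [0.5469, 0.2344, 0.2188], E[r] = -1.8750, γ^t·E[r] = -1.312500, running G = -2.437500
t=2: π = [0.5313, 0.2891, 0.1797], E[r] = -1.8828, γ^t·E[r] = -0.922578, running G = -3.360078
t=3: π = [0.5498, 0.2803, 0.1699], E[r] = -1.9297, γ^t·E[r] = -0.661883, running G = -4.021961
t=4: π = [0.5488, 0.2837, 0.1675], E[r] = -1.9302, γ^t·E[r] = -0.463435, running G = -4.485396
t=5: π = [0.5500, 0.2831, 0.1669], E[r] = -1.9331, γ^t·E[r] = -0.324897, running G = -4.810293
t=6: π = [0.5499, 0.2834, 0.1667], E[r] = -1.9331, γ^t·E[r] = -0.227432, running G = -5.037725

G = -5.0377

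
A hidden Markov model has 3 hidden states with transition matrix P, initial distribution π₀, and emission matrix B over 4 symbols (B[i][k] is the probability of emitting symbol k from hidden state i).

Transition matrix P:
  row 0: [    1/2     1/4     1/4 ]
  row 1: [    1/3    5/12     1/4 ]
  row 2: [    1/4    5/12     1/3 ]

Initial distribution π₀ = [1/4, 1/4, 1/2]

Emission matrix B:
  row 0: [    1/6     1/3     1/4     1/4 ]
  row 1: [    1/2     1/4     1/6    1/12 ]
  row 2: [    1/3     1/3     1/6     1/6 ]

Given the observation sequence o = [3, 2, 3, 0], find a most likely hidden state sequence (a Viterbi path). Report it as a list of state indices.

t=0: δ = [6.250e-02, 2.083e-02, 8.333e-02]  (obs o_0=3)
t=1: δ = [7.812e-03, 5.787e-03, 4.630e-03]  ψ = [0, 2, 2]  (obs o_1=2)
t=2: δ = [9.766e-04, 2.009e-04, 3.255e-04]  ψ = [0, 1, 0]  (obs o_2=3)
t=3: δ = [8.138e-05, 1.221e-04, 8.138e-05]  ψ = [0, 0, 0]  (obs o_3=0)
backtrack: best end state = 1; path = [0, 0, 0, 1]

path = [0, 0, 0, 1]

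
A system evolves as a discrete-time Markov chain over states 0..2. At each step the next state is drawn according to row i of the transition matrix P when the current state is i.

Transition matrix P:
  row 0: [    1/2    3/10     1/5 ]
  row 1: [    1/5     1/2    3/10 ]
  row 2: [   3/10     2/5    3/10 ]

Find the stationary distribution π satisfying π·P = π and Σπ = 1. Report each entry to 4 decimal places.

Balance equations π_j = Σ_i π_i·P[i][j]:
  π_0 = 1/2·π_0 + 1/5·π_1 + 3/10·π_2
  π_1 = 3/10·π_0 + 1/2·π_1 + 2/5·π_2
  normalize: π_0 + π_1 + π_2 = 1
Solving the linear system gives exactly π = [23/71, 29/71, 19/71].

π = [0.3239, 0.4085, 0.2676]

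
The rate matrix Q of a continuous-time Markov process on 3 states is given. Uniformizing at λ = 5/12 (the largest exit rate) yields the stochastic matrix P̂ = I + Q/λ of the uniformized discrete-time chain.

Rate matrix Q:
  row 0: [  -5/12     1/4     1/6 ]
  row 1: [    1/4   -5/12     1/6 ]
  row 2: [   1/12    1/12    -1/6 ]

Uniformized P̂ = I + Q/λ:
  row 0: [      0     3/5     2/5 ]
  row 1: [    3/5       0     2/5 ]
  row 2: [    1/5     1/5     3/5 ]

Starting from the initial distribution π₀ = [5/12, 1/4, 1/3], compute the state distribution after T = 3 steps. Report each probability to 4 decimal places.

t=0: π = [0.4167, 0.2500, 0.3333]
t=1: π = [0.2167, 0.3167, 0.4667]
t=2: π = [0.2833, 0.2233, 0.4933]
t=3: π = [0.2327, 0.2687, 0.4987]

π = [0.2327, 0.2687, 0.4987]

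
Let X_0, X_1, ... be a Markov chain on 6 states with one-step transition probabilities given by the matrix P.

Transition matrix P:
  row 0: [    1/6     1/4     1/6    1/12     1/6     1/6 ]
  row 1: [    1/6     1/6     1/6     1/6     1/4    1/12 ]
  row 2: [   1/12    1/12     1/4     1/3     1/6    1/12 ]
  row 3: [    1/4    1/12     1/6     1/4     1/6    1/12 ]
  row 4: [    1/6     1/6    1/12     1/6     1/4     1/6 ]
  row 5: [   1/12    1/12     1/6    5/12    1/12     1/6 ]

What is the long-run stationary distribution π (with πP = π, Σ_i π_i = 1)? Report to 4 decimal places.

π = [0.1619, 0.1370, 0.1652, 0.2305, 0.1832, 0.1223]

Balance equations π_j = Σ_i π_i·P[i][j]:
  π_0 = 1/6·π_0 + 1/6·π_1 + 1/12·π_2 + 1/4·π_3 + 1/6·π_4 + 1/12·π_5
  π_1 = 1/4·π_0 + 1/6·π_1 + 1/12·π_2 + 1/12·π_3 + 1/6·π_4 + 1/12·π_5
  π_2 = 1/6·π_0 + 1/6·π_1 + 1/4·π_2 + 1/6·π_3 + 1/12·π_4 + 1/6·π_5
  π_3 = 1/12·π_0 + 1/6·π_1 + 1/3·π_2 + 1/4·π_3 + 1/6·π_4 + 5/12·π_5
  π_4 = 1/6·π_0 + 1/4·π_1 + 1/6·π_2 + 1/6·π_3 + 1/4·π_4 + 1/12·π_5
  normalize: π_0 + π_1 + π_2 + π_3 + π_4 + π_5 = 1
Solving the linear system gives exactly π = [2882/17799, 8941/65263, 32338/195789, 45125/195789, 3260/17799, 23941/195789].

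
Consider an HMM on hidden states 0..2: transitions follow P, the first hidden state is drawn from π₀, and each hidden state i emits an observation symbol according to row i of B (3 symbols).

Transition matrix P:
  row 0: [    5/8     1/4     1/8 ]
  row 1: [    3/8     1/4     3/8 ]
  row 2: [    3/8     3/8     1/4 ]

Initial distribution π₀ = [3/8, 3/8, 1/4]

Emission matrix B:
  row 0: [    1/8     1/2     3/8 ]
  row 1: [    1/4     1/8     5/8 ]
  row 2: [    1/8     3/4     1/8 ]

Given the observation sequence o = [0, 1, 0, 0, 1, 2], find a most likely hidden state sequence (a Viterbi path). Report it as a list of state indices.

t=0: δ = [4.688e-02, 9.375e-02, 3.125e-02]  (obs o_0=0)
t=1: δ = [1.758e-02, 2.930e-03, 2.637e-02]  ψ = [1, 1, 1]  (obs o_1=1)
t=2: δ = [1.373e-03, 2.472e-03, 8.240e-04]  ψ = [0, 2, 2]  (obs o_2=0)
t=3: δ = [1.159e-04, 1.545e-04, 1.159e-04]  ψ = [1, 1, 1]  (obs o_3=0)
t=4: δ = [3.621e-05, 5.431e-06, 4.345e-05]  ψ = [0, 2, 1]  (obs o_4=1)
t=5: δ = [8.487e-06, 1.018e-05, 1.358e-06]  ψ = [0, 2, 2]  (obs o_5=2)
backtrack: best end state = 1; path = [1, 2, 1, 1, 2, 1]

path = [1, 2, 1, 1, 2, 1]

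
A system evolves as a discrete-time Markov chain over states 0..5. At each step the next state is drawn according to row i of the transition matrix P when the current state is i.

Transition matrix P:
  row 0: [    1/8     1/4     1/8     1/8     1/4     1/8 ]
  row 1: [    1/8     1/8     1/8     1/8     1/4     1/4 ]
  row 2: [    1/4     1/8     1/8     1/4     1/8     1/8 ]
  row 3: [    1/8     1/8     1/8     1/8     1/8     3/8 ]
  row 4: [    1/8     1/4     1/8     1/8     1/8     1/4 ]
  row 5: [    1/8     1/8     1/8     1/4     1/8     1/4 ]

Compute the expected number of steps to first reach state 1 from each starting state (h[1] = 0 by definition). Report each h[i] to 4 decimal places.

First-step conditioning: h[1] = 0; for i ≠ 1, h[i] = 1 + Σ_k P[i][k]·h[k].
  h[0] = 1 + 1/8·h[0] + 1/8·h[2] + 1/8·h[3] + 1/4·h[4] + 1/8·h[5]
  h[2] = 1 + 1/4·h[0] + 1/8·h[2] + 1/4·h[3] + 1/8·h[4] + 1/8·h[5]
  h[3] = 1 + 1/8·h[0] + 1/8·h[2] + 1/8·h[3] + 1/8·h[4] + 3/8·h[5]
  h[4] = 1 + 1/8·h[0] + 1/8·h[2] + 1/8·h[3] + 1/8·h[4] + 1/4·h[5]
  h[5] = 1 + 1/8·h[0] + 1/8·h[2] + 1/4·h[3] + 1/8·h[4] + 1/4·h[5]
Solving the 5×5 linear system over states ≠ 1 gives exactly h = [3520/657, 0, 4024/657, 4096/657, 3584/657, 4096/657] (h[1] = 0 is the target).

h = [5.3577, 0.0000, 6.1248, 6.2344, 5.4551, 6.2344]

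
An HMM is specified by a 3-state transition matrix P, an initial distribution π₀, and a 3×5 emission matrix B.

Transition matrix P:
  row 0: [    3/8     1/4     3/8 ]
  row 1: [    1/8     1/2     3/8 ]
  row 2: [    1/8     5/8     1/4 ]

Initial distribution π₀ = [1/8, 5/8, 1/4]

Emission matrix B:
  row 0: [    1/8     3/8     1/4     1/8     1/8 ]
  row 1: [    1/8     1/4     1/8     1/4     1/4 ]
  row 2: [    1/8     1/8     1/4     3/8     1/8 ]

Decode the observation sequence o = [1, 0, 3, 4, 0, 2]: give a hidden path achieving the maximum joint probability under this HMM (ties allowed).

path = [1, 1, 2, 1, 1, 2]

t=0: δ = [4.688e-02, 1.562e-01, 3.125e-02]  (obs o_0=1)
t=1: δ = [2.441e-03, 9.766e-03, 7.324e-03]  ψ = [1, 1, 1]  (obs o_1=0)
t=2: δ = [1.526e-04, 1.221e-03, 1.373e-03]  ψ = [1, 1, 1]  (obs o_2=3)
t=3: δ = [2.146e-05, 2.146e-04, 5.722e-05]  ψ = [2, 2, 1]  (obs o_3=4)
t=4: δ = [3.353e-06, 1.341e-05, 1.006e-05]  ψ = [1, 1, 1]  (obs o_4=0)
t=5: δ = [4.191e-07, 8.382e-07, 1.257e-06]  ψ = [1, 1, 1]  (obs o_5=2)
backtrack: best end state = 2; path = [1, 1, 2, 1, 1, 2]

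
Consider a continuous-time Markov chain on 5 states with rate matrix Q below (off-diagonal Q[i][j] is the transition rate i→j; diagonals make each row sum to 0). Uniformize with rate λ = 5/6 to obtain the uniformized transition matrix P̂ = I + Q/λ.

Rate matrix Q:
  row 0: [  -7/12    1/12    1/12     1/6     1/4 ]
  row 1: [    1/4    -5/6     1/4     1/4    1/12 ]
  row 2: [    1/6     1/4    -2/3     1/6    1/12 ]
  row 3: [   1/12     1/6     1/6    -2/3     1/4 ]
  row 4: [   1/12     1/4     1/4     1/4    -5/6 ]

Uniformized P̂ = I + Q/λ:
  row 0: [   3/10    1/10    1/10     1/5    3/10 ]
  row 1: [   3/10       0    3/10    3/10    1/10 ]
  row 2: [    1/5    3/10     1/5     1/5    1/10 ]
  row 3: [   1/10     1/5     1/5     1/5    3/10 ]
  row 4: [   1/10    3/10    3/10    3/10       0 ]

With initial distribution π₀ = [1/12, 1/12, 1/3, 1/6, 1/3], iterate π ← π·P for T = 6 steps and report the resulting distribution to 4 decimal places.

π = [0.1975, 0.1823, 0.2155, 0.2352, 0.1695]

t=0: π = [0.0833, 0.0833, 0.3333, 0.1667, 0.3333]
t=1: π = [0.1667, 0.2417, 0.2333, 0.2417, 0.1167]
t=2: π = [0.2050, 0.1700, 0.2192, 0.2358, 0.1700]
t=3: π = [0.1969, 0.1844, 0.2135, 0.2340, 0.1712]
t=4: π = [0.1976, 0.1819, 0.2159, 0.2356, 0.1691]
t=5: π = [0.1975, 0.1824, 0.2153, 0.2351, 0.1697]
t=6: π = [0.1975, 0.1823, 0.2155, 0.2352, 0.1695]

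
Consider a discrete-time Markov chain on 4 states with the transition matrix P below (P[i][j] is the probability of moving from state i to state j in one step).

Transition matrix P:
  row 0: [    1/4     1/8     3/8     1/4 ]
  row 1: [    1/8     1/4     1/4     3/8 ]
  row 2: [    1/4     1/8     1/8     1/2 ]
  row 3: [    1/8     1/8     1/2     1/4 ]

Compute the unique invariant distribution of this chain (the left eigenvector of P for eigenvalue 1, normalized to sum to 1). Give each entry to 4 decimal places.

Balance equations π_j = Σ_i π_i·P[i][j]:
  π_0 = 1/4·π_0 + 1/8·π_1 + 1/4·π_2 + 1/8·π_3
  π_1 = 1/8·π_0 + 1/4·π_1 + 1/8·π_2 + 1/8·π_3
  π_2 = 3/8·π_0 + 1/4·π_1 + 1/8·π_2 + 1/2·π_3
  normalize: π_0 + π_1 + π_2 + π_3 = 1
Solving the linear system gives exactly π = [103/546, 1/7, 25/78, 95/273].

π = [0.1886, 0.1429, 0.3205, 0.3480]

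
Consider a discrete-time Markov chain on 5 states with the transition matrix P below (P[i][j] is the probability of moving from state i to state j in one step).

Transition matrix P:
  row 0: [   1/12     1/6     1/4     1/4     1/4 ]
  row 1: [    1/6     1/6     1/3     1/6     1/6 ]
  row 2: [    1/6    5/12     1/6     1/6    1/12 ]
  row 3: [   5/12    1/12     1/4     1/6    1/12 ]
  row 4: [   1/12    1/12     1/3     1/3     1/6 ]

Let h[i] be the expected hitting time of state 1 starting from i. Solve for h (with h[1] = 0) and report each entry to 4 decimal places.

h = [5.1155, 0.0000, 3.8589, 5.4593, 5.4388]

First-step conditioning: h[1] = 0; for i ≠ 1, h[i] = 1 + Σ_k P[i][k]·h[k].
  h[0] = 1 + 1/12·h[0] + 1/4·h[2] + 1/4·h[3] + 1/4·h[4]
  h[2] = 1 + 1/6·h[0] + 1/6·h[2] + 1/6·h[3] + 1/12·h[4]
  h[3] = 1 + 5/12·h[0] + 1/4·h[2] + 1/6·h[3] + 1/12·h[4]
  h[4] = 1 + 1/12·h[0] + 1/3·h[2] + 1/3·h[3] + 1/6·h[4]
Solving the 4×4 linear system over states ≠ 1 gives exactly h = [1284/251, 0, 6780/1757, 9592/1757, 9556/1757] (h[1] = 0 is the target).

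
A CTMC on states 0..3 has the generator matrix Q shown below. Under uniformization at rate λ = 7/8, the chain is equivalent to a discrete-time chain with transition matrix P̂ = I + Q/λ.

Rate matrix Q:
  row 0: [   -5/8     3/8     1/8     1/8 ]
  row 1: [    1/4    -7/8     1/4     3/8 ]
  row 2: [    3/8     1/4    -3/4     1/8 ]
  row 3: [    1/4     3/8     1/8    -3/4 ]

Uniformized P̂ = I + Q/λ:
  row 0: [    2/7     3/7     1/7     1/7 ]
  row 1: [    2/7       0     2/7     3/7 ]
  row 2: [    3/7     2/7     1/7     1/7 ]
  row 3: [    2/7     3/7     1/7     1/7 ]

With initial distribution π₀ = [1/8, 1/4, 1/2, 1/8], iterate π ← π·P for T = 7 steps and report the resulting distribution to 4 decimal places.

t=0: π = [0.1250, 0.2500, 0.5000, 0.1250]
t=1: π = [0.3571, 0.2500, 0.1786, 0.2143]
t=2: π = [0.3112, 0.2959, 0.1786, 0.2143]
t=3: π = [0.3112, 0.2762, 0.1851, 0.2274]
t=4: π = [0.3122, 0.2837, 0.1823, 0.2218]
t=5: π = [0.3118, 0.2809, 0.1834, 0.2239]
t=6: π = [0.3119, 0.2820, 0.1830, 0.2231]
t=7: π = [0.3119, 0.2816, 0.1831, 0.2234]

π = [0.3119, 0.2816, 0.1831, 0.2234]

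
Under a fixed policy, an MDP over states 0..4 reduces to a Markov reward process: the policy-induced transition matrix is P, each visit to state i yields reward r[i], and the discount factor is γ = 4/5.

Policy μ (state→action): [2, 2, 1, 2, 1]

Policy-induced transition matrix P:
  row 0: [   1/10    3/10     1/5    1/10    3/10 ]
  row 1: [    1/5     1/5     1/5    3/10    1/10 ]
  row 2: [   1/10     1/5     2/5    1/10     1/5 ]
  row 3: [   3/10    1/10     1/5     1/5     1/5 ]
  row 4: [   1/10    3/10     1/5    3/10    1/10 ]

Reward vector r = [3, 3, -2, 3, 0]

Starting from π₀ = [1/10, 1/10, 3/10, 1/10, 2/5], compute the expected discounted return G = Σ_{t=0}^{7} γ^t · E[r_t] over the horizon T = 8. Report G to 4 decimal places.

G = 4.1522

t=0: π = [0.1000, 0.1000, 0.3000, 0.1000, 0.4000], E[r] = 0.3000, γ^t·E[r] = 0.300000, running G = 0.300000
t=1: π = [0.1300, 0.2400, 0.2600, 0.2100, 0.1600], E[r] = 1.2200, γ^t·E[r] = 0.976000, running G = 1.276000
t=2: π = [0.1660, 0.2080, 0.2520, 0.2010, 0.1730], E[r] = 1.2210, γ^t·E[r] = 0.781440, running G = 2.057440
t=3: π = [0.1610, 0.2138, 0.2504, 0.1963, 0.1785], E[r] = 1.2125, γ^t·E[r] = 0.620800, running G = 2.678240
t=4: π = [0.1606, 0.2143, 0.2501, 0.1981, 0.1769], E[r] = 1.2190, γ^t·E[r] = 0.499298, running G = 3.177538
t=5: π = [0.1611, 0.2139, 0.2500, 0.1980, 0.1769], E[r] = 1.2191, γ^t·E[r] = 0.399470, running G = 3.577008
t=6: π = [0.1610, 0.2140, 0.2500, 0.1980, 0.1770], E[r] = 1.2189, γ^t·E[r] = 0.319537, running G = 3.896545
t=7: π = [0.1610, 0.2140, 0.2500, 0.1980, 0.1770], E[r] = 1.2190, γ^t·E[r] = 0.255643, running G = 4.152187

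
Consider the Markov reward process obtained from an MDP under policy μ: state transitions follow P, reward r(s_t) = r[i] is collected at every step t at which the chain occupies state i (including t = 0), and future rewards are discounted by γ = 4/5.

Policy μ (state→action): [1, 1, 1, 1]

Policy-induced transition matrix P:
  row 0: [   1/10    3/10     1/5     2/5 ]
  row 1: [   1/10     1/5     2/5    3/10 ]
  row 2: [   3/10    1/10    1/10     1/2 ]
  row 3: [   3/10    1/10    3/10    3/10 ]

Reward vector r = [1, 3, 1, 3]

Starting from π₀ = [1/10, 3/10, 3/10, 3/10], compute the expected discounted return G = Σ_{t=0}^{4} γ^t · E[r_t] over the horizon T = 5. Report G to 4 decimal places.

G = 7.0563

t=0: π = [0.1000, 0.3000, 0.3000, 0.3000], E[r] = 2.2000, γ^t·E[r] = 2.200000, running G = 2.200000
t=1: π = [0.2200, 0.1500, 0.2600, 0.3700], E[r] = 2.0400, γ^t·E[r] = 1.632000, running G = 3.832000
t=2: π = [0.2260, 0.1590, 0.2410, 0.3740], E[r] = 2.0660, γ^t·E[r] = 1.322240, running G = 5.154240
t=3: π = [0.2230, 0.1611, 0.2451, 0.3708], E[r] = 2.0638, γ^t·E[r] = 1.056666, running G = 6.210906
t=4: π = [0.2232, 0.1607, 0.2448, 0.3713], E[r] = 2.0641, γ^t·E[r] = 0.845439, running G = 7.056345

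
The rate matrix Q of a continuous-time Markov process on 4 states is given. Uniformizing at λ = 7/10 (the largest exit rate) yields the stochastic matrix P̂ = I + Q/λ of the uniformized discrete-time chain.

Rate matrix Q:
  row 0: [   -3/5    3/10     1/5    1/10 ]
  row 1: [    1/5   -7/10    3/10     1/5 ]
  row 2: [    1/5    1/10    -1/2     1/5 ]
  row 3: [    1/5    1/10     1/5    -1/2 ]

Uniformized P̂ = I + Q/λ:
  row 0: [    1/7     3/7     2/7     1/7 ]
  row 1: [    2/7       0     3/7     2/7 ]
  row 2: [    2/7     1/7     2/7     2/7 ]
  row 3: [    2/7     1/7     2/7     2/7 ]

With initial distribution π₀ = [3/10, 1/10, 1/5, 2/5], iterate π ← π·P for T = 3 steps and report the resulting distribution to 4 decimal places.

t=0: π = [0.3000, 0.1000, 0.2000, 0.4000]
t=1: π = [0.2429, 0.2143, 0.3000, 0.2429]
t=2: π = [0.2510, 0.1816, 0.3163, 0.2510]
t=3: π = [0.2499, 0.1886, 0.3117, 0.2499]

π = [0.2499, 0.1886, 0.3117, 0.2499]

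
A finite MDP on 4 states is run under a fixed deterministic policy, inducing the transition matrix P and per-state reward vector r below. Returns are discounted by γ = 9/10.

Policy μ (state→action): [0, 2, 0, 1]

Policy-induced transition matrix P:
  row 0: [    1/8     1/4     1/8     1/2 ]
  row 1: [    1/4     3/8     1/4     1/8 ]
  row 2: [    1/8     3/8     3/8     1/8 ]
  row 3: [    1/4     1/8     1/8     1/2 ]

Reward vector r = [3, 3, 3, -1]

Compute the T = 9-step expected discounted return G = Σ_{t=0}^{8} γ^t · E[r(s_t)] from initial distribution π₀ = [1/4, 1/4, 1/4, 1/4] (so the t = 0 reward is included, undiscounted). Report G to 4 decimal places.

G = 10.8894

t=0: π = [0.2500, 0.2500, 0.2500, 0.2500], E[r] = 2.0000, γ^t·E[r] = 2.000000, running G = 2.000000
t=1: π = [0.1875, 0.2813, 0.2188, 0.3125], E[r] = 1.7500, γ^t·E[r] = 1.575000, running G = 3.575000
t=2: π = [0.1992, 0.2734, 0.2148, 0.3125], E[r] = 1.7500, γ^t·E[r] = 1.417500, running G = 4.992500
t=3: π = [0.1982, 0.2720, 0.2129, 0.3169], E[r] = 1.7324, γ^t·E[r] = 1.262936, running G = 6.255436
t=4: π = [0.1986, 0.2710, 0.2122, 0.3182], E[r] = 1.7273, γ^t·E[r] = 1.133278, running G = 7.388714
t=5: π = [0.1986, 0.2706, 0.2119, 0.3188], E[r] = 1.7248, γ^t·E[r] = 1.018491, running G = 8.407204
t=6: π = [0.1987, 0.2705, 0.2118, 0.3190], E[r] = 1.7238, γ^t·E[r] = 0.916119, running G = 9.323323
t=7: π = [0.1987, 0.2704, 0.2118, 0.3191], E[r] = 1.7234, γ^t·E[r] = 0.824308, running G = 10.147631
t=8: π = [0.1987, 0.2704, 0.2117, 0.3192], E[r] = 1.7233, γ^t·E[r] = 0.741803, running G = 10.889433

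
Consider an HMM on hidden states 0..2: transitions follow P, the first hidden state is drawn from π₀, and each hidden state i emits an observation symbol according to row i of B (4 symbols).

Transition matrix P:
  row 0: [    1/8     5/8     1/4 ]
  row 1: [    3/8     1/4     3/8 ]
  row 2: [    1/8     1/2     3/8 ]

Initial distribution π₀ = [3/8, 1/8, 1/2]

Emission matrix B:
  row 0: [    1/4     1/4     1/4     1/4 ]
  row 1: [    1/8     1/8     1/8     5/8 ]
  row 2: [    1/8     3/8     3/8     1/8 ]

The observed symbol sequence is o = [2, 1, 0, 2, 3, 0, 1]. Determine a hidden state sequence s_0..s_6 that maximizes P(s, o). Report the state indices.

t=0: δ = [9.375e-02, 1.562e-02, 1.875e-01]  (obs o_0=2)
t=1: δ = [5.859e-03, 1.172e-02, 2.637e-02]  ψ = [2, 2, 2]  (obs o_1=1)
t=2: δ = [1.099e-03, 1.648e-03, 1.236e-03]  ψ = [1, 2, 2]  (obs o_2=0)
t=3: δ = [1.545e-04, 8.583e-05, 2.317e-04]  ψ = [1, 0, 1]  (obs o_3=2)
t=4: δ = [8.047e-06, 7.242e-05, 1.086e-05]  ψ = [1, 2, 2]  (obs o_4=3)
t=5: δ = [6.789e-06, 2.263e-06, 3.395e-06]  ψ = [1, 1, 1]  (obs o_5=0)
t=6: δ = [2.122e-07, 5.304e-07, 6.365e-07]  ψ = [0, 0, 0]  (obs o_6=1)
backtrack: best end state = 2; path = [2, 2, 1, 2, 1, 0, 2]

path = [2, 2, 1, 2, 1, 0, 2]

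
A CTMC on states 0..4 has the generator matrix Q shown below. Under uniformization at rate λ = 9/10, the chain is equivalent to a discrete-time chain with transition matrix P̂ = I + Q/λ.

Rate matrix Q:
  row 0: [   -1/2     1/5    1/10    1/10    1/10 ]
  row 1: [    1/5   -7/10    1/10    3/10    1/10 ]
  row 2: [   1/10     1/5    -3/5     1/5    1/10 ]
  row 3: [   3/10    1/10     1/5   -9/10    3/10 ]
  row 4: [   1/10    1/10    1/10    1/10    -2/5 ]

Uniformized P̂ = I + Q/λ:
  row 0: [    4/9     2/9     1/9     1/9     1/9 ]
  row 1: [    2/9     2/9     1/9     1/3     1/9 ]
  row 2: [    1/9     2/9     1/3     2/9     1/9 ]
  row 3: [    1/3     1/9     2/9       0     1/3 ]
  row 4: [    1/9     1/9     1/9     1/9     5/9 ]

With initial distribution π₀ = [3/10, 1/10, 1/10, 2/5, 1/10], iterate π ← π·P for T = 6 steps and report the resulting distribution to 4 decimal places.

t=0: π = [0.3000, 0.1000, 0.1000, 0.4000, 0.1000]
t=1: π = [0.3111, 0.1667, 0.1778, 0.1000, 0.2444]
t=2: π = [0.2556, 0.1840, 0.1617, 0.1568, 0.2420]
t=3: π = [0.2516, 0.1779, 0.1645, 0.1525, 0.2535]
t=4: π = [0.2486, 0.1771, 0.1646, 0.1520, 0.2577]
t=5: π = [0.2474, 0.1767, 0.1646, 0.1519, 0.2594]
t=6: π = [0.2470, 0.1765, 0.1646, 0.1518, 0.2602]

π = [0.2470, 0.1765, 0.1646, 0.1518, 0.2602]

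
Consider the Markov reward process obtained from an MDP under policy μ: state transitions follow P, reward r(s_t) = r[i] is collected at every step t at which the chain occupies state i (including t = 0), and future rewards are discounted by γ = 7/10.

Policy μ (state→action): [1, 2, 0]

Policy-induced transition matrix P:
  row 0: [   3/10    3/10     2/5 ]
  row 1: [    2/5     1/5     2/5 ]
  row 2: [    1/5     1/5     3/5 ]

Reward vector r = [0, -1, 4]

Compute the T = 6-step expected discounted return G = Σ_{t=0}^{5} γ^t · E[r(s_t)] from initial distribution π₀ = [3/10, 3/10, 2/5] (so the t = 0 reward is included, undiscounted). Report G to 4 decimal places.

G = 4.6732

t=0: π = [0.3000, 0.3000, 0.4000], E[r] = 1.3000, γ^t·E[r] = 1.300000, running G = 1.300000
t=1: π = [0.2900, 0.2300, 0.4800], E[r] = 1.6900, γ^t·E[r] = 1.183000, running G = 2.483000
t=2: π = [0.2750, 0.2290, 0.4960], E[r] = 1.7550, γ^t·E[r] = 0.859950, running G = 3.342950
t=3: π = [0.2733, 0.2275, 0.4992], E[r] = 1.7693, γ^t·E[r] = 0.606870, running G = 3.949820
t=4: π = [0.2728, 0.2273, 0.4998], E[r] = 1.7720, γ^t·E[r] = 0.425464, running G = 4.375284
t=5: π = [0.2727, 0.2273, 0.5000], E[r] = 1.7726, γ^t·E[r] = 0.297919, running G = 4.673203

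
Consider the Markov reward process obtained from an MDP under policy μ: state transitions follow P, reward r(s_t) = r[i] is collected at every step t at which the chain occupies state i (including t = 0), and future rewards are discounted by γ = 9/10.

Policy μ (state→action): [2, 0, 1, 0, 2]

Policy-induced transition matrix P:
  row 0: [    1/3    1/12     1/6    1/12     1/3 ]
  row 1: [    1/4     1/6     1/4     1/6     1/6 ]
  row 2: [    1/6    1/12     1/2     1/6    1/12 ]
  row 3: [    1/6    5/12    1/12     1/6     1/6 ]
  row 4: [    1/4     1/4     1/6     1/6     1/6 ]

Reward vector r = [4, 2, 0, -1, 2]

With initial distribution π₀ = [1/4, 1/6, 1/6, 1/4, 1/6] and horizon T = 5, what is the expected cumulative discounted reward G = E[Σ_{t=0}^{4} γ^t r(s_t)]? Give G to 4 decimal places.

G = 6.2361

t=0: π = [0.2500, 0.1667, 0.1667, 0.2500, 0.1667], E[r] = 1.4167, γ^t·E[r] = 1.416667, running G = 1.416667
t=1: π = [0.2361, 0.2083, 0.2153, 0.1458, 0.1944], E[r] = 1.6042, γ^t·E[r] = 1.443750, running G = 2.860417
t=2: π = [0.2396, 0.1817, 0.2436, 0.1470, 0.1881], E[r] = 1.5509, γ^t·E[r] = 1.256250, running G = 4.116667
t=3: π = [0.2374, 0.1788, 0.2508, 0.1467, 0.1863], E[r] = 1.5332, γ^t·E[r] = 1.117688, running G = 5.234354
t=4: π = [0.2367, 0.1782, 0.2529, 0.1469, 0.1853], E[r] = 1.5268, γ^t·E[r] = 1.001740, running G = 6.236094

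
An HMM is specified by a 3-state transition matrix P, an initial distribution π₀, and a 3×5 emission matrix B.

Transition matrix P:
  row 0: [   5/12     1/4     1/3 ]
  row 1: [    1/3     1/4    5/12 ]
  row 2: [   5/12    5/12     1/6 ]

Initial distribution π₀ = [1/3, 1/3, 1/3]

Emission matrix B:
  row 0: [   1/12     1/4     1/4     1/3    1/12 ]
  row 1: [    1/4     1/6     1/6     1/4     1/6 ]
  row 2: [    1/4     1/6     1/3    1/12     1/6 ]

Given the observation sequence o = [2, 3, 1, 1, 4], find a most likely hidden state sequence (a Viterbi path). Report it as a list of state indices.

path = [2, 0, 0, 0, 2]

t=0: δ = [8.333e-02, 5.556e-02, 1.111e-01]  (obs o_0=2)
t=1: δ = [1.543e-02, 1.157e-02, 2.315e-03]  ψ = [2, 2, 0]  (obs o_1=3)
t=2: δ = [1.608e-03, 6.430e-04, 8.573e-04]  ψ = [0, 0, 0]  (obs o_2=1)
t=3: δ = [1.674e-04, 6.698e-05, 8.931e-05]  ψ = [0, 0, 0]  (obs o_3=1)
t=4: δ = [5.814e-06, 6.977e-06, 9.303e-06]  ψ = [0, 0, 0]  (obs o_4=4)
backtrack: best end state = 2; path = [2, 0, 0, 0, 2]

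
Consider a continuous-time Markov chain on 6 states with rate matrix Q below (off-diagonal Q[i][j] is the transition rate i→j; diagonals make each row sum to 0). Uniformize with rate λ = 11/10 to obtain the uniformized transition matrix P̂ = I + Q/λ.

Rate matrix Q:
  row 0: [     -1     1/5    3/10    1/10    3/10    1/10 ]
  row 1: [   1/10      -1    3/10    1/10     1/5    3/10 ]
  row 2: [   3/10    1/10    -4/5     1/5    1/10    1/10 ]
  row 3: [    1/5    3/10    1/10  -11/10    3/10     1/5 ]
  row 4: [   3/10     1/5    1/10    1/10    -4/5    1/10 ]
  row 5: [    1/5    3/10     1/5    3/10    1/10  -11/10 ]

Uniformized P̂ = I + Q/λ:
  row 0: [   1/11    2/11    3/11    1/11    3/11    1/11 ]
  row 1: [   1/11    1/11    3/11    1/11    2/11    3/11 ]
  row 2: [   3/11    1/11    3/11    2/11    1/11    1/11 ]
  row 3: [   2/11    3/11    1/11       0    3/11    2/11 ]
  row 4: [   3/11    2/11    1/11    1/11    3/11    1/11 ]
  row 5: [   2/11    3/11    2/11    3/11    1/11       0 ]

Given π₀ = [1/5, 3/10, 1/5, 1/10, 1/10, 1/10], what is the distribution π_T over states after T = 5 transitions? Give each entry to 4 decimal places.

π = [0.1860, 0.1699, 0.2037, 0.1205, 0.1982, 0.1217]

t=0: π = [0.2000, 0.3000, 0.2000, 0.1000, 0.1000, 0.1000]
t=1: π = [0.1636, 0.1545, 0.2273, 0.1182, 0.1909, 0.1455]
t=2: π = [0.1909, 0.1711, 0.2033, 0.1273, 0.1909, 0.1165]
t=3: π = [0.1847, 0.1699, 0.2043, 0.1190, 0.1990, 0.1230]
t=4: π = [0.1862, 0.1698, 0.2037, 0.1210, 0.1978, 0.1214]
t=5: π = [0.1860, 0.1699, 0.2037, 0.1205, 0.1982, 0.1217]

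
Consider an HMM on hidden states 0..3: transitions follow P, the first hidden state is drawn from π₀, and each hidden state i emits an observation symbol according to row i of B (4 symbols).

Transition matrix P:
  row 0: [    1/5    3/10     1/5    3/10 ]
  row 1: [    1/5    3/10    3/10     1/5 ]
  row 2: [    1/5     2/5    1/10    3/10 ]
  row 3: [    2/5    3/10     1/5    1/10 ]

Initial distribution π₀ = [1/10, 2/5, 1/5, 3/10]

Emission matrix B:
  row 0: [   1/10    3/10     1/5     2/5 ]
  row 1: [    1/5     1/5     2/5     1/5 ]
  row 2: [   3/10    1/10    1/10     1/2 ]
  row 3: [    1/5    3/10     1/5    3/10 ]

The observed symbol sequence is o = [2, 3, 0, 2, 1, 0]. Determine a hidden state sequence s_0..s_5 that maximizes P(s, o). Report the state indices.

path = [1, 2, 1, 1, 1, 2]

t=0: δ = [2.000e-02, 1.600e-01, 2.000e-02, 6.000e-02]  (obs o_0=2)
t=1: δ = [1.280e-02, 9.600e-03, 2.400e-02, 9.600e-03]  ψ = [1, 1, 1, 1]  (obs o_1=3)
t=2: δ = [4.800e-04, 1.920e-03, 8.640e-04, 1.440e-03]  ψ = [2, 2, 1, 2]  (obs o_2=0)
t=3: δ = [1.152e-04, 2.304e-04, 5.760e-05, 7.680e-05]  ψ = [3, 1, 1, 1]  (obs o_3=2)
t=4: δ = [1.382e-05, 1.382e-05, 6.912e-06, 1.382e-05]  ψ = [1, 1, 1, 1]  (obs o_4=1)
t=5: δ = [5.530e-07, 8.294e-07, 1.244e-06, 8.294e-07]  ψ = [3, 0, 1, 0]  (obs o_5=0)
backtrack: best end state = 2; path = [1, 2, 1, 1, 1, 2]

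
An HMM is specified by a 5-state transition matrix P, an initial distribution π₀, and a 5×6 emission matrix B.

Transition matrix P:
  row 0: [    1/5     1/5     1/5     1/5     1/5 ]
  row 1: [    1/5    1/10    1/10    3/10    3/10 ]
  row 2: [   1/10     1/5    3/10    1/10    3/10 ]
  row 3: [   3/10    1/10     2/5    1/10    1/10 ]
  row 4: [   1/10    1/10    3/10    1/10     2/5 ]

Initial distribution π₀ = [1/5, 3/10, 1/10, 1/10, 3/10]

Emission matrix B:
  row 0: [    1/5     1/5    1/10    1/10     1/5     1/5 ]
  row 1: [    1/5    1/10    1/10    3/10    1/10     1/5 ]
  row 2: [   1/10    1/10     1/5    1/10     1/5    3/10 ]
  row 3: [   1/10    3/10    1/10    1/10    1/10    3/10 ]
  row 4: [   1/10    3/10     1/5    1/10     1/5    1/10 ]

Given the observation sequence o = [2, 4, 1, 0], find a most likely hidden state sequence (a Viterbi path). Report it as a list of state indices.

t=0: δ = [2.000e-02, 3.000e-02, 2.000e-02, 1.000e-02, 6.000e-02]  (obs o_0=2)
t=1: δ = [1.200e-03, 6.000e-04, 3.600e-03, 9.000e-04, 4.800e-03]  ψ = [1, 4, 4, 1, 4]  (obs o_1=4)
t=2: δ = [9.600e-05, 7.200e-05, 1.440e-04, 1.440e-04, 5.760e-04]  ψ = [4, 2, 4, 4, 4]  (obs o_2=1)
t=3: δ = [1.152e-05, 1.152e-05, 1.728e-05, 5.760e-06, 2.304e-05]  ψ = [4, 4, 4, 4, 4]  (obs o_3=0)
backtrack: best end state = 4; path = [4, 4, 4, 4]

path = [4, 4, 4, 4]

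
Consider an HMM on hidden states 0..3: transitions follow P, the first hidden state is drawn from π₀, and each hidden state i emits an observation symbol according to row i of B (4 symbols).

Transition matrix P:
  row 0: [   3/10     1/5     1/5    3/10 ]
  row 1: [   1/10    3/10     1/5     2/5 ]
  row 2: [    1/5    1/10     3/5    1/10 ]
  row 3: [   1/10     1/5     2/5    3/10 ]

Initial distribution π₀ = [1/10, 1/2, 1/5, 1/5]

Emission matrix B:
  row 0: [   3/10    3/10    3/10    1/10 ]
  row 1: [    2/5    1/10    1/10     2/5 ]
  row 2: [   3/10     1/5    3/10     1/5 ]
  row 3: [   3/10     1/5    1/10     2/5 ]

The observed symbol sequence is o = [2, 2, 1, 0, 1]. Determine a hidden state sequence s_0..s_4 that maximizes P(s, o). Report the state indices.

path = [2, 2, 2, 2, 2]

t=0: δ = [3.000e-02, 5.000e-02, 6.000e-02, 2.000e-02]  (obs o_0=2)
t=1: δ = [3.600e-03, 1.500e-03, 1.080e-02, 2.000e-03]  ψ = [2, 1, 2, 1]  (obs o_1=2)
t=2: δ = [6.480e-04, 1.080e-04, 1.296e-03, 2.160e-04]  ψ = [2, 2, 2, 0]  (obs o_2=1)
t=3: δ = [7.776e-05, 5.184e-05, 2.333e-04, 5.832e-05]  ψ = [2, 0, 2, 0]  (obs o_3=0)
t=4: δ = [1.400e-05, 2.333e-06, 2.799e-05, 4.666e-06]  ψ = [2, 2, 2, 0]  (obs o_4=1)
backtrack: best end state = 2; path = [2, 2, 2, 2, 2]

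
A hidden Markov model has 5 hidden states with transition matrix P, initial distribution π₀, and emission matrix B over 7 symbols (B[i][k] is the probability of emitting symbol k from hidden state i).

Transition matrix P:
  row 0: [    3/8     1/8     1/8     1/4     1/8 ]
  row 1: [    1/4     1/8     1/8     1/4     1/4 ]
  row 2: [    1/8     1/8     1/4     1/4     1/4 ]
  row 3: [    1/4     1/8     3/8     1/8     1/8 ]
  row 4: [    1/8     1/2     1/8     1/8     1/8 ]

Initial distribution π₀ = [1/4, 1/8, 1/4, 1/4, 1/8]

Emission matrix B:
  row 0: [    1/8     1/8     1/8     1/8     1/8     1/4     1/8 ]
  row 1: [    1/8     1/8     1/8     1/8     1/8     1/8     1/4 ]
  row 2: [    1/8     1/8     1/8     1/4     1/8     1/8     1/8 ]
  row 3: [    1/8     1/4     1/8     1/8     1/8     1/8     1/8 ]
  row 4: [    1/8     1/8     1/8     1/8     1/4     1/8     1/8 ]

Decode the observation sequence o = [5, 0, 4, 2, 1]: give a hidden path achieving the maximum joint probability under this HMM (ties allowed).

path = [0, 0, 0, 0, 3]

t=0: δ = [6.250e-02, 1.562e-02, 3.125e-02, 3.125e-02, 1.562e-02]  (obs o_0=5)
t=1: δ = [2.930e-03, 9.766e-04, 1.465e-03, 1.953e-03, 9.766e-04]  ψ = [0, 0, 3, 0, 0]  (obs o_1=0)
t=2: δ = [1.373e-04, 6.104e-05, 9.155e-05, 9.155e-05, 9.155e-05]  ψ = [0, 4, 3, 0, 0]  (obs o_2=4)
t=3: δ = [6.437e-06, 5.722e-06, 4.292e-06, 4.292e-06, 2.861e-06]  ψ = [0, 4, 3, 0, 2]  (obs o_3=2)
t=4: δ = [3.017e-07, 1.788e-07, 2.012e-07, 4.023e-07, 1.788e-07]  ψ = [0, 4, 3, 0, 1]  (obs o_4=1)
backtrack: best end state = 3; path = [0, 0, 0, 0, 3]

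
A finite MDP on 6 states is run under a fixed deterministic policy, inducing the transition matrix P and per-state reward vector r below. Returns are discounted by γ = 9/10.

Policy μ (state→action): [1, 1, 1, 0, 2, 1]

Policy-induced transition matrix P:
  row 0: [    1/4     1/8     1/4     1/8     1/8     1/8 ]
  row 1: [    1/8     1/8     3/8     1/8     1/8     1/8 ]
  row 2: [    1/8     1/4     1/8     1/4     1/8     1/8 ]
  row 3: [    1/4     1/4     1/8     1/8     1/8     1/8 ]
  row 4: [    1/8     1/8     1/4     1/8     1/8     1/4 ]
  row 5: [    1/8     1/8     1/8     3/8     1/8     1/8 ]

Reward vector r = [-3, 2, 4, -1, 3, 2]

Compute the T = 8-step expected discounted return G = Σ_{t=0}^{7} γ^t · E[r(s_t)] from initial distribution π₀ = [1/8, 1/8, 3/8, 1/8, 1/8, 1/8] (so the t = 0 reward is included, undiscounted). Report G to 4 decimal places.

G = 7.1727

t=0: π = [0.1250, 0.1250, 0.3750, 0.1250, 0.1250, 0.1250], E[r] = 1.8750, γ^t·E[r] = 1.875000, running G = 1.875000
t=1: π = [0.1563, 0.1875, 0.1875, 0.2031, 0.1250, 0.1406], E[r] = 1.1094, γ^t·E[r] = 0.998438, running G = 2.873438
t=2: π = [0.1699, 0.1738, 0.2070, 0.1836, 0.1250, 0.1406], E[r] = 1.1387, γ^t·E[r] = 0.922324, running G = 3.795762
t=3: π = [0.1692, 0.1738, 0.2053, 0.1860, 0.1250, 0.1406], E[r] = 1.1316, γ^t·E[r] = 0.824930, running G = 4.620692
t=4: π = [0.1694, 0.1739, 0.2052, 0.1858, 0.1250, 0.1406], E[r] = 1.1310, γ^t·E[r] = 0.742037, running G = 5.362729
t=5: π = [0.1694, 0.1739, 0.2053, 0.1858, 0.1250, 0.1406], E[r] = 1.1311, γ^t·E[r] = 0.667912, running G = 6.030641
t=6: π = [0.1694, 0.1739, 0.2053, 0.1858, 0.1250, 0.1406], E[r] = 1.1311, γ^t·E[r] = 0.601105, running G = 6.631746
t=7: π = [0.1694, 0.1739, 0.2053, 0.1858, 0.1250, 0.1406], E[r] = 1.1311, γ^t·E[r] = 0.540995, running G = 7.172741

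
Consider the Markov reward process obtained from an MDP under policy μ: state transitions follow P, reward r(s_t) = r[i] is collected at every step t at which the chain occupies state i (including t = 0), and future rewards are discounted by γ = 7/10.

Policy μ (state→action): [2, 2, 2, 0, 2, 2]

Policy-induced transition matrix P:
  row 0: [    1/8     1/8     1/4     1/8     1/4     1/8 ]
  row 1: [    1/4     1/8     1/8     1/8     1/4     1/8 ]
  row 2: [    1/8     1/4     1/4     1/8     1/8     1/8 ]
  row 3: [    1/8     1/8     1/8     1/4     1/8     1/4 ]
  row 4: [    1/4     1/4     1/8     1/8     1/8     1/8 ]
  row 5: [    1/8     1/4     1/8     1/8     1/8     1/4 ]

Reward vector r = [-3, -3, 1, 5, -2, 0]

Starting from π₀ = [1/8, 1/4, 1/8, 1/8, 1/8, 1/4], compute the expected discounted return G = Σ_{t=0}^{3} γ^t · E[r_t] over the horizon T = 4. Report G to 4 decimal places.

t=0: π = [0.1250, 0.2500, 0.1250, 0.1250, 0.1250, 0.2500], E[r] = -0.6250, γ^t·E[r] = -0.625000, running G = -0.625000
t=1: π = [0.1719, 0.1875, 0.1563, 0.1406, 0.1719, 0.1719], E[r] = -0.5625, γ^t·E[r] = -0.393750, running G = -1.018750
t=2: π = [0.1699, 0.1875, 0.1660, 0.1426, 0.1699, 0.1641], E[r] = -0.5332, γ^t·E[r] = -0.261270, running G = -1.280020
t=3: π = [0.1697, 0.1875, 0.1670, 0.1428, 0.1697, 0.1633], E[r] = -0.5298, γ^t·E[r] = -0.181716, running G = -1.461736

G = -1.4617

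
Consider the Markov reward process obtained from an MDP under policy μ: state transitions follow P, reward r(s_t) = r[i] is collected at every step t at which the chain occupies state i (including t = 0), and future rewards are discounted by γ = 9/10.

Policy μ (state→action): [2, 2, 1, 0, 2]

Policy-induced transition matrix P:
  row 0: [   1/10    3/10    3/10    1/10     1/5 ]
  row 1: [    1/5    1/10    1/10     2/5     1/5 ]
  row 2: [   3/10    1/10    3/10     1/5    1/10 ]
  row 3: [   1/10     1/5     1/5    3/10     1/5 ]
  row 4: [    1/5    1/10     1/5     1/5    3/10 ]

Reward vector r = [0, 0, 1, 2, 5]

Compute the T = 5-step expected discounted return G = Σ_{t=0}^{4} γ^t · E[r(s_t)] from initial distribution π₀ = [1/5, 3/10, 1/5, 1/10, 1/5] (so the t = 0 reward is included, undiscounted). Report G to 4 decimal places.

G = 6.6465

t=0: π = [0.2000, 0.3000, 0.2000, 0.1000, 0.2000], E[r] = 1.4000, γ^t·E[r] = 1.400000, running G = 1.400000
t=1: π = [0.1900, 0.1500, 0.2100, 0.2500, 0.2000], E[r] = 1.7100, γ^t·E[r] = 1.539000, running G = 2.939000
t=2: π = [0.1770, 0.1630, 0.2250, 0.2360, 0.1990], E[r] = 1.6920, γ^t·E[r] = 1.370520, running G = 4.309520
t=3: π = [0.1812, 0.1590, 0.2239, 0.2385, 0.1974], E[r] = 1.6879, γ^t·E[r] = 1.230479, running G = 5.539999
t=4: π = [0.1804, 0.1601, 0.2246, 0.2375, 0.1974], E[r] = 1.6864, γ^t·E[r] = 1.106460, running G = 6.646459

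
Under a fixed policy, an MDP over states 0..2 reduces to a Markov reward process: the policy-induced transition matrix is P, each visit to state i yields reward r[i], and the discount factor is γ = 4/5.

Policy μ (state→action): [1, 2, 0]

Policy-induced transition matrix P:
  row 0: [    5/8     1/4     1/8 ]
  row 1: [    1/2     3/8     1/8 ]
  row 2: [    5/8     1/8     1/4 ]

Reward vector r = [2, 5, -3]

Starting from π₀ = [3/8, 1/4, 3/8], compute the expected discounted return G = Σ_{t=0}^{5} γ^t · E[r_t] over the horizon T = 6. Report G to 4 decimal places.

t=0: π = [0.3750, 0.2500, 0.3750], E[r] = 0.8750, γ^t·E[r] = 0.875000, running G = 0.875000
t=1: π = [0.5938, 0.2344, 0.1719], E[r] = 1.8438, γ^t·E[r] = 1.475000, running G = 2.350000
t=2: π = [0.5957, 0.2578, 0.1465], E[r] = 2.0410, γ^t·E[r] = 1.306250, running G = 3.656250
t=3: π = [0.5928, 0.2639, 0.1433], E[r] = 2.0752, γ^t·E[r] = 1.062500, running G = 4.718750
t=4: π = [0.5920, 0.2651, 0.1429], E[r] = 2.0807, γ^t·E[r] = 0.852238, running G = 5.570988
t=5: π = [0.5919, 0.2653, 0.1429], E[r] = 2.0815, γ^t·E[r] = 0.682063, running G = 6.253050

G = 6.2531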